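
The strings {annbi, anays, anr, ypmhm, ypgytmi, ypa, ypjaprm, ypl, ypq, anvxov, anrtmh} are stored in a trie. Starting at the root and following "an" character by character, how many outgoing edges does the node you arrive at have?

Walk "an" from the root, arriving at one node.
Characters that immediately follow "an" among the stored strings: {a, n, r, v}.
That node has 4 child edges.

4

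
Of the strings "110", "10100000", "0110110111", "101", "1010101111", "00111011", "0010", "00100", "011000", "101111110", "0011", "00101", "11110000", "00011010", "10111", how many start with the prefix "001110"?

1

Traverse to the node for "001110", then collect every word in that subtree.
Words under "001110": 00111011
Count: 1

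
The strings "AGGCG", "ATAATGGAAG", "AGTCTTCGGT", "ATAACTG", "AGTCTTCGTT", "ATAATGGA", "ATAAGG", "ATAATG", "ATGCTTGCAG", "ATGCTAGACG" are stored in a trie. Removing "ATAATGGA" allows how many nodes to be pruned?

0

A node on "ATAATGGA"'s path can go only if nothing else ends at it or branches off below it.
Every node on "ATAATGGA" is still needed (e.g. by "ATAATGGAAG"), so nothing is freed.
Nodes removed: 0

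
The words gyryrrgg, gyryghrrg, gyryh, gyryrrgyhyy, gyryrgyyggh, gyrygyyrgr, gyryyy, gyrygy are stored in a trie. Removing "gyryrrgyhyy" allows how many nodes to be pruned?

Walk "gyryrrgyhyy" from the leaf back toward the root, removing each node that no remaining word uses.
The suffix "yhyy" (4 nodes) is used only by "gyryrrgyhyy"; the node for "gyryrrg" still has the child "g", so pruning stops there.
Nodes removed: 4

4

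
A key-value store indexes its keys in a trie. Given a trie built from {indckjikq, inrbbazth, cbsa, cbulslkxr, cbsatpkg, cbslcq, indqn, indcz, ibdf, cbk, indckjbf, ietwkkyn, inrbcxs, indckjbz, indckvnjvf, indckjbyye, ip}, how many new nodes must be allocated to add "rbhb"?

No existing word starts with "r", so every character of "rbhb" needs a new node.
4 − 0 = 4 new nodes.

4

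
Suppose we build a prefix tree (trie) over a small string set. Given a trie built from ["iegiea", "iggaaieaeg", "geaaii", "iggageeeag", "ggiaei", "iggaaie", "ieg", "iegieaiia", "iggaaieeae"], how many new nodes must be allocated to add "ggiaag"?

Walking "ggiaag" from the root, the first 4 characters ("ggia") follow existing edges; "a" is the first miss.
Each of the 2 remaining characters creates one node.

2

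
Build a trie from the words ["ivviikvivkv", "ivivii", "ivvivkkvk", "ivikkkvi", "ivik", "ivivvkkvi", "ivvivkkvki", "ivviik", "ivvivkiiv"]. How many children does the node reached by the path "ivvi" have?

Walk "ivvi" from the root, arriving at one node.
Characters that immediately follow "ivvi" among the stored strings: {i, v}.
That node has 2 child edges.

2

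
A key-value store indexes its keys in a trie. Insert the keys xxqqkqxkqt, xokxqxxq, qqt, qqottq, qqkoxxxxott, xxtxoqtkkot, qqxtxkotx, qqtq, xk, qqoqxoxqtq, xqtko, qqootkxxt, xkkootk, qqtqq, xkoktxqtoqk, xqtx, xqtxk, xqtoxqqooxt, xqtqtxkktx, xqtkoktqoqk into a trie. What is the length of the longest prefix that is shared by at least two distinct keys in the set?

5

Equivalently: take the maximum, over all pairs, of their longest common prefix length.
e.g. "xqtko" and "xqtkoktqoqk" share the prefix "xqtko" of length 5; no pair shares a longer one.
Longest shared-prefix length: 5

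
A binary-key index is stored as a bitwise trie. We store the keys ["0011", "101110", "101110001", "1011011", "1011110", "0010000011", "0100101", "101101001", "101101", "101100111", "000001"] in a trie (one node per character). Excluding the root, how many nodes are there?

42

Count nodes per top-level branch (shared prefixes stored once):
  '0'-branch (000001, 0010000011, 0011, 0100101): 21 nodes
  '1'-branch (101100111, 101101, 101101001, 1011011, 101110, 101110001, 1011110): 21 nodes
Sum: 42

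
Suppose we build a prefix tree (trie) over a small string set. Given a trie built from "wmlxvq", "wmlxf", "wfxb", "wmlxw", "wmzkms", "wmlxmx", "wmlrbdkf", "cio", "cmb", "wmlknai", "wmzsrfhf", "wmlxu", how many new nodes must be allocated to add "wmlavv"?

Walking "wmlavv" from the root, the first 3 characters ("wml") follow existing edges; "a" is the first miss.
Each of the 3 remaining characters creates one node.

3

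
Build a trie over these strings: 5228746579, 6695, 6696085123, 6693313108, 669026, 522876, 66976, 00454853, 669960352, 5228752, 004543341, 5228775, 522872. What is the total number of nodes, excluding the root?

57

Count nodes per top-level branch (shared prefixes stored once):
  '0'-branch (004543341, 00454853): 12 nodes
  '5'-branch (522872, 5228746579, 5228752, 522876, 5228775): 16 nodes
  '6'-branch (669026, 6693313108, 6695, 6696085123, 66976, 669960352): 29 nodes
Sum: 57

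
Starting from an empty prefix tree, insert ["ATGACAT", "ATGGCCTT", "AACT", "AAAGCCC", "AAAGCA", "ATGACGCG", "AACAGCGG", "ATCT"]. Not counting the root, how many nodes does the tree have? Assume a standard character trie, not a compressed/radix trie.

Count nodes per top-level branch (shared prefixes stored once):
  'A'-branch (AAAGCA, AAAGCCC, AACAGCGG, AACT, ATCT, ATGACAT, ATGACGCG, ATGGCCTT): 31 nodes
Sum: 31

31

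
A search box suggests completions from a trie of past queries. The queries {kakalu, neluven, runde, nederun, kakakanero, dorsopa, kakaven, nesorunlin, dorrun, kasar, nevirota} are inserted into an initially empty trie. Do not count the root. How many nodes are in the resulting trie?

59

For each word, the new-node count is its length minus the longest prefix already in the trie:
  "kakalu" → 6 new (k, a, k, a, l, u)
  "neluven" → 7 new (n, e, l, u, v, e, n)
  "runde" → 5 new (r, u, n, d, e)
  "nederun" → prefix "ne" already present; 5 new (d, e, r, u, n)
  "kakakanero" → prefix "kaka" already present; 6 new (k, a, n, e, r, o)
  "dorsopa" → 7 new (d, o, r, s, o, p, a)
  "kakaven" → prefix "kaka" already present; 3 new (v, e, n)
  "nesorunlin" → prefix "ne" already present; 8 new (s, o, r, u, n, l, i, n)
  "dorrun" → prefix "dor" already present; 3 new (r, u, n)
  "kasar" → prefix "ka" already present; 3 new (s, a, r)
  "nevirota" → prefix "ne" already present; 6 new (v, i, r, o, t, a)
Total nodes = 6 + 7 + 5 + 5 + 6 + 7 + 3 + 8 + 3 + 3 + 6 = 59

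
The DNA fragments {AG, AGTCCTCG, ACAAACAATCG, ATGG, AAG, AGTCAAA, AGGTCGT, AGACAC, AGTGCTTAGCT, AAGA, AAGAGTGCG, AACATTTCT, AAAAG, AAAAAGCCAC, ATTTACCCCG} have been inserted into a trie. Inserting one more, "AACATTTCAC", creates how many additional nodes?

The longest prefix of "AACATTTCAC" already in the trie is "AACATTTC" (length 8).
Each of the 2 remaining characters creates one node.

2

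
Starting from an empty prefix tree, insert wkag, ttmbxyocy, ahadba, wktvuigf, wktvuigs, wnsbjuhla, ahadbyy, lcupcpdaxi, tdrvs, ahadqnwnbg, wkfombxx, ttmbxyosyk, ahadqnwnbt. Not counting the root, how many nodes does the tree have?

Insert word by word; a character creates a node only if that edge doesn't already exist:
  "wkag" → 4 new (w, k, a, g)
  "ttmbxyocy" → 9 new (t, t, m, b, x, y, o, c, y)
  "ahadba" → 6 new (a, h, a, d, b, a)
  "wktvuigf" → prefix "wk" already present; 6 new (t, v, u, i, g, f)
  "wktvuigs" → prefix "wktvuig" already present; 1 new (s)
  "wnsbjuhla" → prefix "w" already present; 8 new (n, s, b, j, u, h, l, a)
  "ahadbyy" → prefix "ahadb" already present; 2 new (y, y)
  "lcupcpdaxi" → 10 new (l, c, u, p, c, p, d, a, x, i)
  "tdrvs" → prefix "t" already present; 4 new (d, r, v, s)
  "ahadqnwnbg" → prefix "ahad" already present; 6 new (q, n, w, n, b, g)
  "wkfombxx" → prefix "wk" already present; 6 new (f, o, m, b, x, x)
  "ttmbxyosyk" → prefix "ttmbxyo" already present; 3 new (s, y, k)
  "ahadqnwnbt" → prefix "ahadqnwnb" already present; 1 new (t)
Total nodes = 4 + 9 + 6 + 6 + 1 + 8 + 2 + 10 + 4 + 6 + 6 + 3 + 1 = 66

66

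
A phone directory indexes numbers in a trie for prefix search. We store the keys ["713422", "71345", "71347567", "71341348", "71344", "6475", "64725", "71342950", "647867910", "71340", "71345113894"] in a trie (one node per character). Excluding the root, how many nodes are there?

Insert word by word; a character creates a node only if that edge doesn't already exist:
  "713422" → 6 new (7, 1, 3, 4, 2, 2)
  "71345" → prefix "7134" already present; 1 new (5)
  "71347567" → prefix "7134" already present; 4 new (7, 5, 6, 7)
  "71341348" → prefix "7134" already present; 4 new (1, 3, 4, 8)
  "71344" → prefix "7134" already present; 1 new (4)
  "6475" → 4 new (6, 4, 7, 5)
  "64725" → prefix "647" already present; 2 new (2, 5)
  "71342950" → prefix "71342" already present; 3 new (9, 5, 0)
  "647867910" → prefix "647" already present; 6 new (8, 6, 7, 9, 1, 0)
  "71340" → prefix "7134" already present; 1 new (0)
  "71345113894" → prefix "71345" already present; 6 new (1, 1, 3, 8, 9, 4)
Total nodes = 6 + 1 + 4 + 4 + 1 + 4 + 2 + 3 + 6 + 1 + 6 = 38

38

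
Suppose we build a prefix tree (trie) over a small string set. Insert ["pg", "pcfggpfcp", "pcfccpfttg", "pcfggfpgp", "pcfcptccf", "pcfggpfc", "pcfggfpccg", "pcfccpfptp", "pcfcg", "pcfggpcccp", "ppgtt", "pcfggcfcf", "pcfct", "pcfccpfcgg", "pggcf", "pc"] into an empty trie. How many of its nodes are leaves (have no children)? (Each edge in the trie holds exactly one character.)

Leaves are exactly the stored words that no other stored word extends.
Those words: "pcfccpfcgg", "pcfccpfptp", "pcfccpfttg", "pcfcg", "pcfcptccf", "pcfct", "pcfggcfcf", "pcfggfpccg", "pcfggfpgp", "pcfggpcccp", "pcfggpfcp", "pggcf", "ppgtt"
Leaf count: 13

13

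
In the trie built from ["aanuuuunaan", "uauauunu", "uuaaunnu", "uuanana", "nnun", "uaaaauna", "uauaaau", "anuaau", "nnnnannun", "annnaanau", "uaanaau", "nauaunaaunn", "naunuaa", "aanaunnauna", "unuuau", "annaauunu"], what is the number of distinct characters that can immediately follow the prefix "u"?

Follow the path "u" to its node, then look at its outgoing edges.
Characters that immediately follow "u" among the stored strings: {a, n, u}.
That node has 3 child edges.

3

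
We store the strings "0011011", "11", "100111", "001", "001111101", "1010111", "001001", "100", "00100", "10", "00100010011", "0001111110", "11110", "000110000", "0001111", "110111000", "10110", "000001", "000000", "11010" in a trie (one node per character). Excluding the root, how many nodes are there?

62

Insert word by word; a character creates a node only if that edge doesn't already exist:
  "0011011" → 7 new (0, 0, 1, 1, 0, 1, 1)
  "11" → 2 new (1, 1)
  "100111" → prefix "1" already present; 5 new (0, 0, 1, 1, 1)
  "001" → prefix "001" already present; 0 new (none)
  "001111101" → prefix "0011" already present; 5 new (1, 1, 1, 0, 1)
  "1010111" → prefix "10" already present; 5 new (1, 0, 1, 1, 1)
  "001001" → prefix "001" already present; 3 new (0, 0, 1)
  "100" → prefix "100" already present; 0 new (none)
  "00100" → prefix "00100" already present; 0 new (none)
  "10" → prefix "10" already present; 0 new (none)
  "00100010011" → prefix "00100" already present; 6 new (0, 1, 0, 0, 1, 1)
  "0001111110" → prefix "00" already present; 8 new (0, 1, 1, 1, 1, 1, 1, 0)
  "11110" → prefix "11" already present; 3 new (1, 1, 0)
  "000110000" → prefix "00011" already present; 4 new (0, 0, 0, 0)
  "0001111" → prefix "0001111" already present; 0 new (none)
  "110111000" → prefix "11" already present; 7 new (0, 1, 1, 1, 0, 0, 0)
  "10110" → prefix "101" already present; 2 new (1, 0)
  "000001" → prefix "000" already present; 3 new (0, 0, 1)
  "000000" → prefix "00000" already present; 1 new (0)
  "11010" → prefix "1101" already present; 1 new (0)
Total nodes = 7 + 2 + 5 + 0 + 5 + 5 + 3 + 0 + 0 + 0 + 6 + 8 + 3 + 4 + 0 + 7 + 2 + 3 + 1 + 1 = 62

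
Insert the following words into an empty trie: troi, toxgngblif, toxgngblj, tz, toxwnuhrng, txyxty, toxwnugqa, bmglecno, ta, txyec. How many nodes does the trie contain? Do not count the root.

Trace insertions, counting only characters that open a new branch:
  "troi" → 4 new (t, r, o, i)
  "toxgngblif" → prefix "t" already present; 9 new (o, x, g, n, g, b, l, i, f)
  "toxgngblj" → prefix "toxgngbl" already present; 1 new (j)
  "tz" → prefix "t" already present; 1 new (z)
  "toxwnuhrng" → prefix "tox" already present; 7 new (w, n, u, h, r, n, g)
  "txyxty" → prefix "t" already present; 5 new (x, y, x, t, y)
  "toxwnugqa" → prefix "toxwnu" already present; 3 new (g, q, a)
  "bmglecno" → 8 new (b, m, g, l, e, c, n, o)
  "ta" → prefix "t" already present; 1 new (a)
  "txyec" → prefix "txy" already present; 2 new (e, c)
Total nodes = 4 + 9 + 1 + 1 + 7 + 5 + 3 + 8 + 1 + 2 = 41

41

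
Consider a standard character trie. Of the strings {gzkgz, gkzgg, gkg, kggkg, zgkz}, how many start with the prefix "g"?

3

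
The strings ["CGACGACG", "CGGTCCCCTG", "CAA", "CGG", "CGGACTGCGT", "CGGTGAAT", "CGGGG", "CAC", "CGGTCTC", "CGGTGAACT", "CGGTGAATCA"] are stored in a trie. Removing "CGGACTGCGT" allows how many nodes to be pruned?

After clearing the end-marker at "CGGACTGCGT", prune upward until reaching a node still needed by another word.
The suffix "ACTGCGT" (7 nodes) is used only by "CGGACTGCGT"; the node for "CGG" still has the child "T", so pruning stops there.
Nodes removed: 7

7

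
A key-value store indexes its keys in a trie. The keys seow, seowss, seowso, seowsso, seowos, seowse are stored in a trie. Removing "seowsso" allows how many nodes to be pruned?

1

A node on "seowsso"'s path can go only if nothing else ends at it or branches off below it.
The suffix "o" (1 node) is used only by "seowsso"; "seowss" is itself a stored word, so pruning stops there.
Nodes removed: 1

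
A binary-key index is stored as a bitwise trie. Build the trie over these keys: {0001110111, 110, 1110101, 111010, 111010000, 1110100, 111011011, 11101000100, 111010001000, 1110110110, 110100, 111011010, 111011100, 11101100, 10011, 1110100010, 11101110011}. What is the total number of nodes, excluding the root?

Trace insertions, counting only characters that open a new branch:
  "0001110111" → 10 new (0, 0, 0, 1, 1, 1, 0, 1, 1, 1)
  "110" → 3 new (1, 1, 0)
  "1110101" → prefix "11" already present; 5 new (1, 0, 1, 0, 1)
  "111010" → prefix "111010" already present; 0 new (none)
  "111010000" → prefix "111010" already present; 3 new (0, 0, 0)
  "1110100" → prefix "1110100" already present; 0 new (none)
  "111011011" → prefix "11101" already present; 4 new (1, 0, 1, 1)
  "11101000100" → prefix "11101000" already present; 3 new (1, 0, 0)
  "111010001000" → prefix "11101000100" already present; 1 new (0)
  "1110110110" → prefix "111011011" already present; 1 new (0)
  "110100" → prefix "110" already present; 3 new (1, 0, 0)
  "111011010" → prefix "11101101" already present; 1 new (0)
  "111011100" → prefix "111011" already present; 3 new (1, 0, 0)
  "11101100" → prefix "1110110" already present; 1 new (0)
  "10011" → prefix "1" already present; 4 new (0, 0, 1, 1)
  "1110100010" → prefix "1110100010" already present; 0 new (none)
  "11101110011" → prefix "111011100" already present; 2 new (1, 1)
Total nodes = 10 + 3 + 5 + 0 + 3 + 0 + 4 + 3 + 1 + 1 + 3 + 1 + 3 + 1 + 4 + 0 + 2 = 44

44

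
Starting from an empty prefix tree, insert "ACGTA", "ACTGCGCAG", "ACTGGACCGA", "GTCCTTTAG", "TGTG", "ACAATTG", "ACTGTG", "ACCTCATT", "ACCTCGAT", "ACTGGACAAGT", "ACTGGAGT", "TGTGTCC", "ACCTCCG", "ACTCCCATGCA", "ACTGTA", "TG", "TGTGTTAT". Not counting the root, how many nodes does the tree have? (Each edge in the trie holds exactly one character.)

70

Trace insertions, counting only characters that open a new branch:
  "ACGTA" → 5 new (A, C, G, T, A)
  "ACTGCGCAG" → prefix "AC" already present; 7 new (T, G, C, G, C, A, G)
  "ACTGGACCGA" → prefix "ACTG" already present; 6 new (G, A, C, C, G, A)
  "GTCCTTTAG" → 9 new (G, T, C, C, T, T, T, A, G)
  "TGTG" → 4 new (T, G, T, G)
  "ACAATTG" → prefix "AC" already present; 5 new (A, A, T, T, G)
  "ACTGTG" → prefix "ACTG" already present; 2 new (T, G)
  "ACCTCATT" → prefix "AC" already present; 6 new (C, T, C, A, T, T)
  "ACCTCGAT" → prefix "ACCTC" already present; 3 new (G, A, T)
  "ACTGGACAAGT" → prefix "ACTGGAC" already present; 4 new (A, A, G, T)
  "ACTGGAGT" → prefix "ACTGGA" already present; 2 new (G, T)
  "TGTGTCC" → prefix "TGTG" already present; 3 new (T, C, C)
  "ACCTCCG" → prefix "ACCTC" already present; 2 new (C, G)
  "ACTCCCATGCA" → prefix "ACT" already present; 8 new (C, C, C, A, T, G, C, A)
  "ACTGTA" → prefix "ACTGT" already present; 1 new (A)
  "TG" → prefix "TG" already present; 0 new (none)
  "TGTGTTAT" → prefix "TGTGT" already present; 3 new (T, A, T)
Total nodes = 5 + 7 + 6 + 9 + 4 + 5 + 2 + 6 + 3 + 4 + 2 + 3 + 2 + 8 + 1 + 0 + 3 = 70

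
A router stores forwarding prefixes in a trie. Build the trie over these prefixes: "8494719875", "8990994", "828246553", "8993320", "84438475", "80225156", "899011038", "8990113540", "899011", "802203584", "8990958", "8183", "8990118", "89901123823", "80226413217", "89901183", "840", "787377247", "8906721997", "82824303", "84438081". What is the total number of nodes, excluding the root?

For each word, the new-node count is its length minus the longest prefix already in the trie:
  "8494719875" → 10 new (8, 4, 9, 4, 7, 1, 9, 8, 7, 5)
  "8990994" → prefix "8" already present; 6 new (9, 9, 0, 9, 9, 4)
  "828246553" → prefix "8" already present; 8 new (2, 8, 2, 4, 6, 5, 5, 3)
  "8993320" → prefix "899" already present; 4 new (3, 3, 2, 0)
  "84438475" → prefix "84" already present; 6 new (4, 3, 8, 4, 7, 5)
  "80225156" → prefix "8" already present; 7 new (0, 2, 2, 5, 1, 5, 6)
  "899011038" → prefix "8990" already present; 5 new (1, 1, 0, 3, 8)
  "8990113540" → prefix "899011" already present; 4 new (3, 5, 4, 0)
  "899011" → prefix "899011" already present; 0 new (none)
  "802203584" → prefix "8022" already present; 5 new (0, 3, 5, 8, 4)
  "8990958" → prefix "89909" already present; 2 new (5, 8)
  "8183" → prefix "8" already present; 3 new (1, 8, 3)
  "8990118" → prefix "899011" already present; 1 new (8)
  "89901123823" → prefix "899011" already present; 5 new (2, 3, 8, 2, 3)
  "80226413217" → prefix "8022" already present; 7 new (6, 4, 1, 3, 2, 1, 7)
  "89901183" → prefix "8990118" already present; 1 new (3)
  "840" → prefix "84" already present; 1 new (0)
  "787377247" → 9 new (7, 8, 7, 3, 7, 7, 2, 4, 7)
  "8906721997" → prefix "89" already present; 8 new (0, 6, 7, 2, 1, 9, 9, 7)
  "82824303" → prefix "82824" already present; 3 new (3, 0, 3)
  "84438081" → prefix "84438" already present; 3 new (0, 8, 1)
Total nodes = 10 + 6 + 8 + 4 + 6 + 7 + 5 + 4 + 0 + 5 + 2 + 3 + 1 + 5 + 7 + 1 + 1 + 9 + 8 + 3 + 3 = 98

98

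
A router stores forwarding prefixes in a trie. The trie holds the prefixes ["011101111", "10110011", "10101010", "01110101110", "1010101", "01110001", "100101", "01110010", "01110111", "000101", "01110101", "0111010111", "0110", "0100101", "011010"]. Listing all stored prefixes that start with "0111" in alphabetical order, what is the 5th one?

Filter for "0111…" and sort: "01110001", "01110010", "01110101", "0111010111", "01110101110", "01110111", "011101111"
Position 5: 01110101110

01110101110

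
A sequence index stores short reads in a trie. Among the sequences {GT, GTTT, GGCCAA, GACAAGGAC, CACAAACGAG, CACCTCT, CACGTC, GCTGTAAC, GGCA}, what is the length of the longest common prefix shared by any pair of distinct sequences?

3

Look for the deepest trie node that still has at least two words in its subtree.
"CACAAACGAG" and "CACCTCT" agree on "CAC" (3 characters) before diverging; nothing deeper is shared.
Longest shared-prefix length: 3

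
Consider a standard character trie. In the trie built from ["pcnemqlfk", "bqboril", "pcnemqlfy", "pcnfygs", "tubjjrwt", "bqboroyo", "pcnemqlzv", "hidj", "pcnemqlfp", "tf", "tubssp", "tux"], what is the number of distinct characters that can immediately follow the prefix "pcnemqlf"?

3

Follow the path "pcnemqlf" to its node, then look at its outgoing edges.
Distinct next characters after "pcnemqlf": k, p, y.
That node has 3 child edges.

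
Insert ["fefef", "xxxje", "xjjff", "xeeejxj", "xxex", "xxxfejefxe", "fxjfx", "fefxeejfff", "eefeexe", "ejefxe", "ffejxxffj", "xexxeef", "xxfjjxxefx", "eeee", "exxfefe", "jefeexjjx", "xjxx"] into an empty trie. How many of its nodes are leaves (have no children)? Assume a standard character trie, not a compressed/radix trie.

A leaf is a node with no children — equivalently, the end of a word that is not a proper prefix of any other stored word.
Those words: "eeee", "eefeexe", "ejefxe", "exxfefe", "fefef", "fefxeejfff", "ffejxxffj", "fxjfx", "jefeexjjx", "xeeejxj", "xexxeef", "xjjff", "xjxx", "xxex", "xxfjjxxefx", "xxxfejefxe", "xxxje"
Leaf count: 17

17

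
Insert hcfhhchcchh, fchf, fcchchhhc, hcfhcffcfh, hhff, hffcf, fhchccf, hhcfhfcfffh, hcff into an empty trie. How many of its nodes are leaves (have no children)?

Leaves are exactly the stored words that no other stored word extends.
Those words: "fcchchhhc", "fchf", "fhchccf", "hcff", "hcfhcffcfh", "hcfhhchcchh", "hffcf", "hhcfhfcfffh", "hhff"
Leaf count: 9

9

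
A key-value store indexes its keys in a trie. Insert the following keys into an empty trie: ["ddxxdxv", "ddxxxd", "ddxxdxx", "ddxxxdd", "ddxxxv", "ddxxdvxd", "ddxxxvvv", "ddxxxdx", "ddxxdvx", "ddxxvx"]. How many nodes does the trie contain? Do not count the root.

Count nodes per top-level branch (shared prefixes stored once):
  'd'-branch (ddxxdvx, ddxxdvxd, ddxxdxv, ddxxdxx, ddxxvx, ddxxxd, ddxxxdd, ddxxxdx, ddxxxv, ddxxxvvv): 20 nodes
Sum: 20

20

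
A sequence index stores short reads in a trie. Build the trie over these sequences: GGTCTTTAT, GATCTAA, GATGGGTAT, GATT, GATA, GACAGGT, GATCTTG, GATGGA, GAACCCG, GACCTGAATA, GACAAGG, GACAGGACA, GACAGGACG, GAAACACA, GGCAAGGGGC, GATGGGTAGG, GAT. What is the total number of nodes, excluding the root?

Insert word by word; a character creates a node only if that edge doesn't already exist:
  "GGTCTTTAT" → 9 new (G, G, T, C, T, T, T, A, T)
  "GATCTAA" → prefix "G" already present; 6 new (A, T, C, T, A, A)
  "GATGGGTAT" → prefix "GAT" already present; 6 new (G, G, G, T, A, T)
  "GATT" → prefix "GAT" already present; 1 new (T)
  "GATA" → prefix "GAT" already present; 1 new (A)
  "GACAGGT" → prefix "GA" already present; 5 new (C, A, G, G, T)
  "GATCTTG" → prefix "GATCT" already present; 2 new (T, G)
  "GATGGA" → prefix "GATGG" already present; 1 new (A)
  "GAACCCG" → prefix "GA" already present; 5 new (A, C, C, C, G)
  "GACCTGAATA" → prefix "GAC" already present; 7 new (C, T, G, A, A, T, A)
  "GACAAGG" → prefix "GACA" already present; 3 new (A, G, G)
  "GACAGGACA" → prefix "GACAGG" already present; 3 new (A, C, A)
  "GACAGGACG" → prefix "GACAGGAC" already present; 1 new (G)
  "GAAACACA" → prefix "GAA" already present; 5 new (A, C, A, C, A)
  "GGCAAGGGGC" → prefix "GG" already present; 8 new (C, A, A, G, G, G, G, C)
  "GATGGGTAGG" → prefix "GATGGGTA" already present; 2 new (G, G)
  "GAT" → prefix "GAT" already present; 0 new (none)
Total nodes = 9 + 6 + 6 + 1 + 1 + 5 + 2 + 1 + 5 + 7 + 3 + 3 + 1 + 5 + 8 + 2 + 0 = 65

65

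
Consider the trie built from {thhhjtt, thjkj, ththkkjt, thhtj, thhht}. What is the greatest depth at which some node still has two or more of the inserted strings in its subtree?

Look for the deepest trie node that still has at least two words in its subtree.
e.g. "thhhjtt" and "thhht" share the prefix "thhh" of length 4; no pair shares a longer one.
Longest shared-prefix length: 4

4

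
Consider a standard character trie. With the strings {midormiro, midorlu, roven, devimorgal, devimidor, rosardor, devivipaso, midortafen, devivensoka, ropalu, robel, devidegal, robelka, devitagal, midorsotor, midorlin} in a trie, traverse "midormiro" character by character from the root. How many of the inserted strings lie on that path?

Check each prefix of "midormiro" against the stored set — each match is an end-marker on the path.
Prefixes of the query that are stored words: "midormiro"
Count: 1

1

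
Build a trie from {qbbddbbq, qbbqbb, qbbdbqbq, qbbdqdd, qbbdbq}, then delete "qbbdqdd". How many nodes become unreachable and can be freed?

3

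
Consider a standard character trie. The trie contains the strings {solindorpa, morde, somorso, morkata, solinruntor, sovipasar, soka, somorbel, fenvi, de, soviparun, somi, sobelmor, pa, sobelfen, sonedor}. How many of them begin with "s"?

Walk to "s"; the words in its subtree are exactly those with that prefix.
Words under "s": sobelfen, sobelmor, soka, solindorpa, solinruntor, somi, somorbel, somorso, sonedor, soviparun, sovipasar
Count: 11

11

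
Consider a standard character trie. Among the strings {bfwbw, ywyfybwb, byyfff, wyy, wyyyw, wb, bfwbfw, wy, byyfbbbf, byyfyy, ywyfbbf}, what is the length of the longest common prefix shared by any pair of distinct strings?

4

The deepest shared node is where two words last agree before diverging.
"bfwbfw" and "bfwbw" agree on "bfwb" (4 characters) before diverging; nothing deeper is shared.
Longest shared-prefix length: 4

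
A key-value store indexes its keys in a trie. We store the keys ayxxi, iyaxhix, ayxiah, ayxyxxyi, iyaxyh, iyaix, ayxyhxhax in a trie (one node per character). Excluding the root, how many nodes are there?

Count nodes per top-level branch (shared prefixes stored once):
  'a'-branch (ayxiah, ayxxi, ayxyhxhax, ayxyxxyi): 18 nodes
  'i'-branch (iyaix, iyaxhix, iyaxyh): 11 nodes
Sum: 29

29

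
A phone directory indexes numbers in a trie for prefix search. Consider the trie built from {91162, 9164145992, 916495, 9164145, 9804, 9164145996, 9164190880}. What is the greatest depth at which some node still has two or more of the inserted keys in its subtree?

9

Equivalently: take the maximum, over all pairs, of their longest common prefix length.
e.g. "9164145992" and "9164145996" share the prefix "916414599" of length 9; no pair shares a longer one.
Longest shared-prefix length: 9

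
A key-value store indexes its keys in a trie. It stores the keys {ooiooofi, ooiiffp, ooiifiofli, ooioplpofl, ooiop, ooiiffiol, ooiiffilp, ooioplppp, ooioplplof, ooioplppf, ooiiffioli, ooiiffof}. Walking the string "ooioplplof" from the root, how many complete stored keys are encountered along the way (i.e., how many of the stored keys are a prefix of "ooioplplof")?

Walk "ooioplplof" from the root; an end-of-word marker is hit whenever a stored word is a prefix of "ooioplplof".
Prefixes of the query that are stored words: "ooiop", "ooioplplof"
Count: 2

2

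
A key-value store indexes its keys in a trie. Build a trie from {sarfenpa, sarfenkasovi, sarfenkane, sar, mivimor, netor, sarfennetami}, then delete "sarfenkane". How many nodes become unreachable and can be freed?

A node on "sarfenkane"'s path can go only if nothing else ends at it or branches off below it.
The suffix "ne" (2 nodes) is used only by "sarfenkane"; the node for "sarfenka" still has the child "s", so pruning stops there.
Nodes removed: 2

2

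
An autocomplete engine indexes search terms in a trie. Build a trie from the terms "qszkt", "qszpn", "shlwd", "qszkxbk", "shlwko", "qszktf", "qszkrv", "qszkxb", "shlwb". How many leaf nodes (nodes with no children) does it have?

Leaves are exactly the stored words that no other stored word extends.
Those words: "qszkrv", "qszktf", "qszkxbk", "qszpn", "shlwb", "shlwd", "shlwko"
Leaf count: 7

7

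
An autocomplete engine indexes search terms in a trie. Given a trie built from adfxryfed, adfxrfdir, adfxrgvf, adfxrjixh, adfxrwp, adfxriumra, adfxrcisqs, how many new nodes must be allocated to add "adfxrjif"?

"adfxrji" is already a path in the trie; the remaining "f" must be added.
New nodes needed: |"adfxrjif"| − 7 = 8 − 7 = 1.

1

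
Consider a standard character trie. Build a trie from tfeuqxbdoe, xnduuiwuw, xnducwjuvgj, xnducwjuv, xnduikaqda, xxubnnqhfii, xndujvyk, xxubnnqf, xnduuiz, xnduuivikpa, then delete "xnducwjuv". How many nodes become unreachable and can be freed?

A node on "xnducwjuv"'s path can go only if nothing else ends at it or branches off below it.
Every node on "xnducwjuv" is still needed (e.g. by "xnducwjuvgj"), so nothing is freed.
Nodes removed: 0

0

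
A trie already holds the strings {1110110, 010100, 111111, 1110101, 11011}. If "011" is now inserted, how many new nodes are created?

1

The longest prefix of "011" already in the trie is "01" (length 2).
So 3 − 2 = 1 new nodes.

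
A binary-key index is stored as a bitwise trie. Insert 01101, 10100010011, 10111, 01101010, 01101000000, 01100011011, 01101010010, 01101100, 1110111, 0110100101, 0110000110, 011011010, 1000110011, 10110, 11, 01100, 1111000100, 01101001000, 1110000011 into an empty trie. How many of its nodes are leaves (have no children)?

15

Leaves are exactly the stored words that no other stored word extends.
Those words: "0110000110", "01100011011", "01101000000", "01101001000", "0110100101", "01101010010", "01101100", "011011010", "1000110011", "10100010011", "10110", "10111", "1110000011", "1110111", "1111000100"
Leaf count: 15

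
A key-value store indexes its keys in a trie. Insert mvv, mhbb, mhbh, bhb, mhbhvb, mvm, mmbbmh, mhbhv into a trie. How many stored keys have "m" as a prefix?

7

Filter for entries beginning with "m":
Words under "m": mhbb, mhbh, mhbhv, mhbhvb, mmbbmh, mvm, mvv
Count: 7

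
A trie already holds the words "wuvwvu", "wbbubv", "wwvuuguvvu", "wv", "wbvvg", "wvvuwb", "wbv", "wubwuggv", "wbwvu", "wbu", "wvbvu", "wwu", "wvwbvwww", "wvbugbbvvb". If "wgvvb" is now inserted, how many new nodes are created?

4

"w" is already a path in the trie; the remaining "gvvb" must be added.
New nodes needed: |"wgvvb"| − 1 = 5 − 1 = 4.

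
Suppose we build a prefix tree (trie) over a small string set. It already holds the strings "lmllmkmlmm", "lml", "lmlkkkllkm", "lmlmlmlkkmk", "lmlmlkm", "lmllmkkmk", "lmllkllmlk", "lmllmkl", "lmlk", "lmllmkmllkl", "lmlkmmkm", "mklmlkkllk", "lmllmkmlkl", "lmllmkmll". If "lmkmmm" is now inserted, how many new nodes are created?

4

"lm" is already a path in the trie; the remaining "kmmm" must be added.
Each of the 4 remaining characters creates one node.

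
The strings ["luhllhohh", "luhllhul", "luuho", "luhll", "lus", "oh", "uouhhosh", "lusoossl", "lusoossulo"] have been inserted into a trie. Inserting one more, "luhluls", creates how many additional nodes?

3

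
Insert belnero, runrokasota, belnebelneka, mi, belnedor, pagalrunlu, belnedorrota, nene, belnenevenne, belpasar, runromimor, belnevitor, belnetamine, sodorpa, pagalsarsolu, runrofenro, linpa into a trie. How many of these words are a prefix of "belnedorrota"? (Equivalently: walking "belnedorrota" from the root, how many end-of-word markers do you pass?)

Traverse "belnedorrota" character by character; count nodes along the way that are marked as word ends.
Prefixes of the query that are stored words: "belnedor", "belnedorrota"
Count: 2

2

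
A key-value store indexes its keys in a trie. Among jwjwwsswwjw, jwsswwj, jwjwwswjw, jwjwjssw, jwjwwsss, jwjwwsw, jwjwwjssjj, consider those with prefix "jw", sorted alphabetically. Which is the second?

jwjwwjssjj

DFS of the "jw" subtree visits, in order: "jwjwjssw", "jwjwwjssjj", "jwjwwsss", "jwjwwsswwjw", "jwjwwsw", "jwjwwswjw", "jwsswwj"
The 2nd is jwjwwjssjj.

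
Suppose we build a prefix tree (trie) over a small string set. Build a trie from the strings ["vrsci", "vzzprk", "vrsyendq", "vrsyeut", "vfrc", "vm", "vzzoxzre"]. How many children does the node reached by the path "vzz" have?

2

The children of the "vzz" node are the distinct next characters among strings starting with "vzz".
Characters that immediately follow "vzz" among the stored strings: {o, p}.
That node has 2 child edges.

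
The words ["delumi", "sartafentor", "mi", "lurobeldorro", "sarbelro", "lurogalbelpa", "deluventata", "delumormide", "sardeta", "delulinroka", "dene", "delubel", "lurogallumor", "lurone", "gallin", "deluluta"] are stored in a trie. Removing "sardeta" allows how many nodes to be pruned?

Walk "sardeta" from the leaf back toward the root, removing each node that no remaining word uses.
The suffix "deta" (4 nodes) is used only by "sardeta"; the node for "sar" still has the child "t", so pruning stops there.
Nodes removed: 4

4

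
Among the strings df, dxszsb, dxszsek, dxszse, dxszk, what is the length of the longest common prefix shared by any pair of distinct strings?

The deepest shared node is where two words last agree before diverging.
e.g. "dxszse" and "dxszsek" share the prefix "dxszse" of length 6; no pair shares a longer one.
Longest shared-prefix length: 6

6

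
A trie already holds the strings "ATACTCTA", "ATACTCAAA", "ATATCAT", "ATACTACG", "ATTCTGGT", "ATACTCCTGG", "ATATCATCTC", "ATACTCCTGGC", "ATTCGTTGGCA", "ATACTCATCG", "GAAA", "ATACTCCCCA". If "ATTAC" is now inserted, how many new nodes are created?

The longest prefix of "ATTAC" already in the trie is "ATT" (length 3).
New nodes needed: |"ATTAC"| − 3 = 5 − 3 = 2.

2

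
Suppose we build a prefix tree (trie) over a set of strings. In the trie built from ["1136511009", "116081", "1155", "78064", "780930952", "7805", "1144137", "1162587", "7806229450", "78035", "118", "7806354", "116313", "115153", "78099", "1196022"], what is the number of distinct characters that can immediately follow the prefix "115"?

Walk "115" from the root, arriving at one node.
Distinct next characters after "115": 1, 5.
That node has 2 child edges.

2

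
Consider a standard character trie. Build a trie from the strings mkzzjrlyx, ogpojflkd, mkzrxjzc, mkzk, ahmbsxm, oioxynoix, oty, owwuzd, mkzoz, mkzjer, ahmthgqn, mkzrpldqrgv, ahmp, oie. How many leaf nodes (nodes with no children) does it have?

Leaves are exactly the stored words that no other stored word extends.
Those words: "ahmbsxm", "ahmp", "ahmthgqn", "mkzjer", "mkzk", "mkzoz", "mkzrpldqrgv", "mkzrxjzc", "mkzzjrlyx", "ogpojflkd", "oie", "oioxynoix", "oty", "owwuzd"
Leaf count: 14

14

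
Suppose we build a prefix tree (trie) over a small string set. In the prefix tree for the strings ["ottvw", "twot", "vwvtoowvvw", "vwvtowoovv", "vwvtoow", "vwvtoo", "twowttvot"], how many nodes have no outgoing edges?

Leaves are exactly the stored words that no other stored word extends.
Those words: "ottvw", "twot", "twowttvot", "vwvtoowvvw", "vwvtowoovv"
Leaf count: 5

5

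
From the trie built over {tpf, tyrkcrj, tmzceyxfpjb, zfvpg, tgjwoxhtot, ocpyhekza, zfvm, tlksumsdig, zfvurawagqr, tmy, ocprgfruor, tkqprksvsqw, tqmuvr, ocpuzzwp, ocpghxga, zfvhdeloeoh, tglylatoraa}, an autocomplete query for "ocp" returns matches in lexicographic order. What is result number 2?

DFS of the "ocp" subtree visits, in order: "ocpghxga", "ocprgfruor", "ocpuzzwp", "ocpyhekza"
Position 2: ocprgfruor

ocprgfruor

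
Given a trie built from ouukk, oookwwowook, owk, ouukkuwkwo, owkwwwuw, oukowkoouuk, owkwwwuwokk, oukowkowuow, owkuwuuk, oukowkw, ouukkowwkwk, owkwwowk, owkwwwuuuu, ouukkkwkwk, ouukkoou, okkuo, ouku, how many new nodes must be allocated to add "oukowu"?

Walking "oukowu" from the root, the first 5 characters ("oukow") follow existing edges; "u" is the first miss.
So 6 − 5 = 1 new nodes.

1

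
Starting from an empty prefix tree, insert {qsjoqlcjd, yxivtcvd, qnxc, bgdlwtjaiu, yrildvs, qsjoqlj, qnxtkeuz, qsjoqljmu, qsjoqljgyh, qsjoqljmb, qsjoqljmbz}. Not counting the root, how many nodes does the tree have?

For each word, the new-node count is its length minus the longest prefix already in the trie:
  "qsjoqlcjd" → 9 new (q, s, j, o, q, l, c, j, d)
  "yxivtcvd" → 8 new (y, x, i, v, t, c, v, d)
  "qnxc" → prefix "q" already present; 3 new (n, x, c)
  "bgdlwtjaiu" → 10 new (b, g, d, l, w, t, j, a, i, u)
  "yrildvs" → prefix "y" already present; 6 new (r, i, l, d, v, s)
  "qsjoqlj" → prefix "qsjoql" already present; 1 new (j)
  "qnxtkeuz" → prefix "qnx" already present; 5 new (t, k, e, u, z)
  "qsjoqljmu" → prefix "qsjoqlj" already present; 2 new (m, u)
  "qsjoqljgyh" → prefix "qsjoqlj" already present; 3 new (g, y, h)
  "qsjoqljmb" → prefix "qsjoqljm" already present; 1 new (b)
  "qsjoqljmbz" → prefix "qsjoqljmb" already present; 1 new (z)
Total nodes = 9 + 8 + 3 + 10 + 6 + 1 + 5 + 2 + 3 + 1 + 1 = 49

49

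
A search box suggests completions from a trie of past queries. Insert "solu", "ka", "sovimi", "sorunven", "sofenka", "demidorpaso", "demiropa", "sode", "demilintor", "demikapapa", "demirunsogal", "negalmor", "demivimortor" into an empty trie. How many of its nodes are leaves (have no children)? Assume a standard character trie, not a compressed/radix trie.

Leaves are exactly the stored words that no other stored word extends.
Those words: "demidorpaso", "demikapapa", "demilintor", "demiropa", "demirunsogal", "demivimortor", "ka", "negalmor", "sode", "sofenka", "solu", "sorunven", "sovimi"
Leaf count: 13

13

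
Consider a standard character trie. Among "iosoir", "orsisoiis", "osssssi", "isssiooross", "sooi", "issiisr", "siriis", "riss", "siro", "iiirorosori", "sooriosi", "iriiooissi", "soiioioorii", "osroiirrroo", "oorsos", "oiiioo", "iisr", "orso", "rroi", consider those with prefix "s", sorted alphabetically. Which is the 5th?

sooriosi

DFS of the "s" subtree visits, in order: "siriis", "siro", "soiioioorii", "sooi", "sooriosi"
Position 5: sooriosi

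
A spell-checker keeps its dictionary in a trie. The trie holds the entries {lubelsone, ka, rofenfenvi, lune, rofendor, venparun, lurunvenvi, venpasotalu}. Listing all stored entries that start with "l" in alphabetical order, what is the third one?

Filter for "l…" and sort: "lubelsone", "lune", "lurunvenvi"
Position 3: lurunvenvi

lurunvenvi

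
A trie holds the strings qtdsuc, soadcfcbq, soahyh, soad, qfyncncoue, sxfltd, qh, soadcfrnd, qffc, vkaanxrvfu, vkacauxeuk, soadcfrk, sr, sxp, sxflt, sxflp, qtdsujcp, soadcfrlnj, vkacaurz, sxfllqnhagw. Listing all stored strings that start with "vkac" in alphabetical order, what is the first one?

vkacaurz

Filter for "vkac…" and sort: "vkacaurz", "vkacauxeuk"
Position 1: vkacaurz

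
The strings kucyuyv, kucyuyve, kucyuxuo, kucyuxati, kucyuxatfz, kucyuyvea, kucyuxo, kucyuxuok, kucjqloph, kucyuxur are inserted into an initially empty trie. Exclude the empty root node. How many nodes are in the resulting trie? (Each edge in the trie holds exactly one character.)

26

Count nodes per top-level branch (shared prefixes stored once):
  'k'-branch (kucjqloph, kucyuxatfz, kucyuxati, kucyuxo, kucyuxuo, kucyuxuok, kucyuxur, kucyuyv, kucyuyve, kucyuyvea): 26 nodes
Sum: 26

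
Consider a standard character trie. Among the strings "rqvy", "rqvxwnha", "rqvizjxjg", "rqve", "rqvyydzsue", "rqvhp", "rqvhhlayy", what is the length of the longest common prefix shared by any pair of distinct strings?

4

Look for the deepest trie node that still has at least two words in its subtree.
"rqvhhlayy" and "rqvhp" agree on "rqvh" (4 characters) before diverging; nothing deeper is shared.
Longest shared-prefix length: 4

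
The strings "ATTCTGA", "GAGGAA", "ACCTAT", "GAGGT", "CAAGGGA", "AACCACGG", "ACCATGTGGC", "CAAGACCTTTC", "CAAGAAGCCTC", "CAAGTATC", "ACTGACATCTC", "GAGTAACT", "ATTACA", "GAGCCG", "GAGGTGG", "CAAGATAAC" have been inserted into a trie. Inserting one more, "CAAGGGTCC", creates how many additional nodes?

"CAAGGG" is already a path in the trie; the remaining "TCC" must be added.
New nodes needed: |"CAAGGGTCC"| − 6 = 9 − 6 = 3.

3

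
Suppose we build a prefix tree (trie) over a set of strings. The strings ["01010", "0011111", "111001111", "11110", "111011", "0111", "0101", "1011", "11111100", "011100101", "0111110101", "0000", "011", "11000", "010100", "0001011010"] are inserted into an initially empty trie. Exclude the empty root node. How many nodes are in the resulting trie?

For each word, the new-node count is its length minus the longest prefix already in the trie:
  "01010" → 5 new (0, 1, 0, 1, 0)
  "0011111" → prefix "0" already present; 6 new (0, 1, 1, 1, 1, 1)
  "111001111" → 9 new (1, 1, 1, 0, 0, 1, 1, 1, 1)
  "11110" → prefix "111" already present; 2 new (1, 0)
  "111011" → prefix "1110" already present; 2 new (1, 1)
  "0111" → prefix "01" already present; 2 new (1, 1)
  "0101" → prefix "0101" already present; 0 new (none)
  "1011" → prefix "1" already present; 3 new (0, 1, 1)
  "11111100" → prefix "1111" already present; 4 new (1, 1, 0, 0)
  "011100101" → prefix "0111" already present; 5 new (0, 0, 1, 0, 1)
  "0111110101" → prefix "0111" already present; 6 new (1, 1, 0, 1, 0, 1)
  "0000" → prefix "00" already present; 2 new (0, 0)
  "011" → prefix "011" already present; 0 new (none)
  "11000" → prefix "11" already present; 3 new (0, 0, 0)
  "010100" → prefix "01010" already present; 1 new (0)
  "0001011010" → prefix "000" already present; 7 new (1, 0, 1, 1, 0, 1, 0)
Total nodes = 5 + 6 + 9 + 2 + 2 + 2 + 0 + 3 + 4 + 5 + 6 + 2 + 0 + 3 + 1 + 7 = 57

57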